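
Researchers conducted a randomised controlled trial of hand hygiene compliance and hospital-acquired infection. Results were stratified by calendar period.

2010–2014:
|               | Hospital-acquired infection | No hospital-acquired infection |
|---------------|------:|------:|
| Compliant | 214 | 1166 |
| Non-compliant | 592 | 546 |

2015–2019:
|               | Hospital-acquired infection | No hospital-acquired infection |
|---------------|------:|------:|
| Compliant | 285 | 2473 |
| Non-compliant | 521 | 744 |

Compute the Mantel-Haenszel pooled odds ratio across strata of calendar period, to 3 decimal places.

OR_MH = Σ(aᵢdᵢ/nᵢ) / Σ(bᵢcᵢ/nᵢ), where nᵢ is the stratum total.
Stratum 1 (2010–2014): n = 2518; a·d/n = 214·546/2518 = 46.4035; b·c/n = 1166·592/2518 = 274.1350
Stratum 2 (2015–2019): n = 4023; a·d/n = 285·744/4023 = 52.7069; b·c/n = 2473·521/4023 = 320.2667
OR_MH = (46.4035 + 52.7069) / (274.1350 + 320.2667) = 99.1104 / 594.4017 = 0.16674

0.167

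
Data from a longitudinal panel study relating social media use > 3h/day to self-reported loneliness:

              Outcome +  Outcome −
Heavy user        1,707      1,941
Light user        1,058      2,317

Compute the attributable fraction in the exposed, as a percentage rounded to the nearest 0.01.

Cells: a = 1707, b = 1941, c = 1058, d = 2317.
Risk in exposed = 1707/3648 = 0.46793; risk in unexposed = 1058/3375 = 0.31348.
RR = 0.46793/0.31348 = 1.49268
AR% = (RR − 1)/RR × 100 = (1.49268 − 1)/1.49268 × 100 = 33.0064%

33.01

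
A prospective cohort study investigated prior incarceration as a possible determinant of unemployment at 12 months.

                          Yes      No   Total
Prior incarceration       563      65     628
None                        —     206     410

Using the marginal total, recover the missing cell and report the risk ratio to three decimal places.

1.802

The missing cell is in the unexposed row: 410 − 206 = 204.
So a = 563, b = 65, c = 204, d = 206.
RR = [a/(a+b)] / [c/(c+d)] = (563/628) / (204/410) = 0.89650/0.49756 = 1.80178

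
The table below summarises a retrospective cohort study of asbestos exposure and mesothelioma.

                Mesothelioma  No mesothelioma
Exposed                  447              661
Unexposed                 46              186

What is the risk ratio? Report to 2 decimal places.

Cells: a = 447, b = 661, c = 46, d = 186.
Risk in exposed = 447/1108 = 0.40343; risk in unexposed = 46/232 = 0.19828.
RR = 0.40343 / 0.19828 = 2.03469
The risk among the exposed is 2.03 times that among the unexposed.

2.03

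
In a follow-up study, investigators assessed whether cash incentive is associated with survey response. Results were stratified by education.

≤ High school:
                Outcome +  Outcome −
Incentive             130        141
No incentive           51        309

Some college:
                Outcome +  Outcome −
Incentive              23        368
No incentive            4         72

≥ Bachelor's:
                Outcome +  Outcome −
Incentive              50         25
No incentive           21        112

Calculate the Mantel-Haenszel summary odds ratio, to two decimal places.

5.51

OR_MH = Σ(aᵢdᵢ/nᵢ) / Σ(bᵢcᵢ/nᵢ), where nᵢ is the stratum total.
Stratum 1 (≤ High school): n = 631; a·d/n = 130·309/631 = 63.6609; b·c/n = 141·51/631 = 11.3962
Stratum 2 (Some college): n = 467; a·d/n = 23·72/467 = 3.5460; b·c/n = 368·4/467 = 3.1520
Stratum 3 (≥ Bachelor's): n = 208; a·d/n = 50·112/208 = 26.9231; b·c/n = 25·21/208 = 2.5240
OR_MH = (63.6609 + 3.5460 + 26.9231) / (11.3962 + 3.1520 + 2.5240) = 94.1300 / 17.0723 = 5.51362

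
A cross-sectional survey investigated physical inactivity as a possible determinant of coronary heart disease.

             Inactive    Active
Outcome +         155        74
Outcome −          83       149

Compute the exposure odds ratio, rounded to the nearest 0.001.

3.760

Reading the table with exposure as columns: a = 155 (Inactive, case), b = 83 (Inactive, non-case), c = 74 (Active, case), d = 149.
OR = (a·d)/(b·c) = (155 × 149) / (83 × 74) = 23095 / 6142 = 3.76018
The odds of coronary heart disease are about 3.76 times as high in the inactive group.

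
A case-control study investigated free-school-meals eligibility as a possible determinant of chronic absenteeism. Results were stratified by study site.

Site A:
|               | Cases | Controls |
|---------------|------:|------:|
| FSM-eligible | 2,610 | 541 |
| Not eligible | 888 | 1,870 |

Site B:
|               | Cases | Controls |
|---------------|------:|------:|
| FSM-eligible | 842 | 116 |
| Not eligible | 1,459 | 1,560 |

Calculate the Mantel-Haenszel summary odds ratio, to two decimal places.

9.34

OR_MH = Σ(aᵢdᵢ/nᵢ) / Σ(bᵢcᵢ/nᵢ), where nᵢ is the stratum total.
Stratum 1 (Site A): n = 5909; a·d/n = 2610·1870/5909 = 825.9773; b·c/n = 541·888/5909 = 81.3011
Stratum 2 (Site B): n = 3977; a·d/n = 842·1560/3977 = 330.2791; b·c/n = 116·1459/3977 = 42.5557
OR_MH = (825.9773 + 330.2791) / (81.3011 + 42.5557) = 1156.2564 / 123.8568 = 9.33543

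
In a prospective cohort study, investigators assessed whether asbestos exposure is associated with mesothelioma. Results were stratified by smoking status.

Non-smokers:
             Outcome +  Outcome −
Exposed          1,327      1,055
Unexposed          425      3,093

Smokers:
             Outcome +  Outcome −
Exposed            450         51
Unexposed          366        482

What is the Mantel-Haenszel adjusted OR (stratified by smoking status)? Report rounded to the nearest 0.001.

OR_MH = Σ(aᵢdᵢ/nᵢ) / Σ(bᵢcᵢ/nᵢ), where nᵢ is the stratum total.
Stratum 1 (Non-smokers): n = 5900; a·d/n = 1327·3093/5900 = 695.6629; b·c/n = 1055·425/5900 = 75.9958
Stratum 2 (Smokers): n = 1349; a·d/n = 450·482/1349 = 160.7858; b·c/n = 51·366/1349 = 13.8369
OR_MH = (695.6629 + 160.7858) / (75.9958 + 13.8369) = 856.4486 / 89.8327 = 9.53382

9.534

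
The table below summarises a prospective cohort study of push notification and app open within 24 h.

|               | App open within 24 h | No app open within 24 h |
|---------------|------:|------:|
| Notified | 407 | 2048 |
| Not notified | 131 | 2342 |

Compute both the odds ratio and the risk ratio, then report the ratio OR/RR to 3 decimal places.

Cells: a = 407, b = 2048, c = 131, d = 2342.
OR = (407·2342)/(2048·131) = 953194/268288 = 3.55288
Risk in exposed = 407/2455 = 0.16578; risk in unexposed = 131/2473 = 0.05297; RR = 3.12965
OR/RR = 3.55288 / 3.12965 = 1.13523
The outcome is not rare, so the OR lies further from 1 than the RR.

1.135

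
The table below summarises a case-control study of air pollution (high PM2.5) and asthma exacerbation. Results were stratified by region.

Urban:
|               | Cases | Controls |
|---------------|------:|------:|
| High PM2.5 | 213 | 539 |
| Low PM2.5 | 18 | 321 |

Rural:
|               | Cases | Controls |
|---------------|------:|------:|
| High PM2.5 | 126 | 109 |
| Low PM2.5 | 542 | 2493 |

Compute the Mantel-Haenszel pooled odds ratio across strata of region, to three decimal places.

OR_MH = Σ(aᵢdᵢ/nᵢ) / Σ(bᵢcᵢ/nᵢ), where nᵢ is the stratum total.
Stratum 1 (Urban): n = 1091; a·d/n = 213·321/1091 = 62.6700; b·c/n = 539·18/1091 = 8.8928
Stratum 2 (Rural): n = 3270; a·d/n = 126·2493/3270 = 96.0606; b·c/n = 109·542/3270 = 18.0667
OR_MH = (62.6700 + 96.0606) / (8.8928 + 18.0667) = 158.7306 / 26.9594 = 5.88776

5.888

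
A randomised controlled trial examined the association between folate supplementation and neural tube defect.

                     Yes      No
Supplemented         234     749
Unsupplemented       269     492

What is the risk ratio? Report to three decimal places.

0.673

Cells: a = 234, b = 749, c = 269, d = 492.
Risk in exposed = 234/983 = 0.23805; risk in unexposed = 269/761 = 0.35348.
RR = 0.23805 / 0.35348 = 0.67343
The risk is 33% lower among the exposed than among the unexposed.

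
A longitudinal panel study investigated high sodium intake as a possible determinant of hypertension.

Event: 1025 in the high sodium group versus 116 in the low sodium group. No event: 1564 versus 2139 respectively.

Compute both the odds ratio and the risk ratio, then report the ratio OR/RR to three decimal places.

1.570

From the description: a = 1025, b = 1564, c = 116, d = 2139.
OR = (1025·2139)/(1564·116) = 2192475/181424 = 12.08481
Risk in exposed = 1025/2589 = 0.39591; risk in unexposed = 116/2255 = 0.05144; RR = 7.69627
OR/RR = 12.08481 / 7.69627 = 1.57022
The outcome is not rare, so the OR lies further from 1 than the RR.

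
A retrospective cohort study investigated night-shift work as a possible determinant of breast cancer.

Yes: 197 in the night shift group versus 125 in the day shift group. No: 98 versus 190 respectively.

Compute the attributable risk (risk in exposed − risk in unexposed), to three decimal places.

0.271

From the description: a = 197, b = 98, c = 125, d = 190.
Risk in exposed = 197/295 = 0.667797; risk in unexposed = 125/315 = 0.396825.
Risk difference = 0.667797 − 0.396825 = 0.270971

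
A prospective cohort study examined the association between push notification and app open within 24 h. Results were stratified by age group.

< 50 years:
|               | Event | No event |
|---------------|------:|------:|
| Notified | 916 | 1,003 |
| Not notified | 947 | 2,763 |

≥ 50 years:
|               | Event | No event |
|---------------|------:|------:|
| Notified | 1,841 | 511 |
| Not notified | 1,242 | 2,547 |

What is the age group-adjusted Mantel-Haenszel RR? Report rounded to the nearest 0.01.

2.18

RR_MH = Σ(aᵢ·n₀ᵢ/nᵢ) / Σ(cᵢ·n₁ᵢ/nᵢ), with n₁ᵢ = aᵢ+bᵢ (exposed), n₀ᵢ = cᵢ+dᵢ (unexposed), nᵢ = n₁ᵢ+n₀ᵢ.
Stratum 1 (< 50 years): n₁ = 1919, n₀ = 3710, n = 5629; a·n₀/n = 916·3710/5629 = 603.7236; c·n₁/n = 947·1919/5629 = 322.8447
Stratum 2 (≥ 50 years): n₁ = 2352, n₀ = 3789, n = 6141; a·n₀/n = 1841·3789/6141 = 1135.8979; c·n₁/n = 1242·2352/6141 = 475.6854
RR_MH = (603.7236 + 1135.8979) / (322.8447 + 475.6854) = 1739.6215 / 798.5301 = 2.17853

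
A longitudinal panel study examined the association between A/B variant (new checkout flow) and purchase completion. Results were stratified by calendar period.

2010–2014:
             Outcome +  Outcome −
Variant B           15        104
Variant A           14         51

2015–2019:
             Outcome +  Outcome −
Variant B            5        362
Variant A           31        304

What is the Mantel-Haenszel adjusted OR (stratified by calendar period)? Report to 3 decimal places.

OR_MH = Σ(aᵢdᵢ/nᵢ) / Σ(bᵢcᵢ/nᵢ), where nᵢ is the stratum total.
Stratum 1 (2010–2014): n = 184; a·d/n = 15·51/184 = 4.1576; b·c/n = 104·14/184 = 7.9130
Stratum 2 (2015–2019): n = 702; a·d/n = 5·304/702 = 2.1652; b·c/n = 362·31/702 = 15.9858
OR_MH = (4.1576 + 2.1652) / (7.9130 + 15.9858) = 6.3229 / 23.8988 = 0.26457

0.265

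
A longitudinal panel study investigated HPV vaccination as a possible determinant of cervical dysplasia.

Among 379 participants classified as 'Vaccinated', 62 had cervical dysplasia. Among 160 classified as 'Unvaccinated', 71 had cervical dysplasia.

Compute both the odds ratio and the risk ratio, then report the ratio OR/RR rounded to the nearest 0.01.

From the description: a = 62, b = 317, c = 71, d = 89.
OR = (62·89)/(317·71) = 5518/22507 = 0.24517
Risk in exposed = 62/379 = 0.16359; risk in unexposed = 71/160 = 0.44375; RR = 0.36865
OR/RR = 0.24517 / 0.36865 = 0.66504
The outcome is not rare, so the OR lies further from 1 than the RR.

0.67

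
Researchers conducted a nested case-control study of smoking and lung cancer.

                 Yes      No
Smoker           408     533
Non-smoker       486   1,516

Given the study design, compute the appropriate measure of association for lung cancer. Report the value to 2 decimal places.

2.39

Cells: a = 408, b = 533, c = 486, d = 1516.
This is a nested case-control study: participants were sampled on outcome status, so risks in the source population cannot be estimated directly — relative risk is not valid here. The odds ratio is the appropriate measure.
OR = (a·d)/(b·c) = (408 × 1516) / (533 × 486) = 618528 / 259038 = 2.38779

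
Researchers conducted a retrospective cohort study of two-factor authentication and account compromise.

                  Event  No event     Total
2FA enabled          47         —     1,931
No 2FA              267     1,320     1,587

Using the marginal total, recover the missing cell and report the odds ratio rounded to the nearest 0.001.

0.123

The missing cell is in the exposed row: 1931 − 47 = 1884.
So a = 47, b = 1884, c = 267, d = 1320.
OR = (a·d)/(b·c) = (47 × 1320) / (1884 × 267) = 62040 / 503028 = 0.12333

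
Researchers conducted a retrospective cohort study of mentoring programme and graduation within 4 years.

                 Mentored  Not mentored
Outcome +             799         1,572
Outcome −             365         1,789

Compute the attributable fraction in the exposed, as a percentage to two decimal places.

31.86

Reading the table with exposure as columns: a = 799 (Mentored, case), b = 365 (Mentored, non-case), c = 1572 (Not mentored, case), d = 1789.
Risk in exposed = 799/1164 = 0.68643; risk in unexposed = 1572/3361 = 0.46772.
RR = 0.68643/0.46772 = 1.46761
AR% = (RR − 1)/RR × 100 = (1.46761 − 1)/1.46761 × 100 = 31.8619%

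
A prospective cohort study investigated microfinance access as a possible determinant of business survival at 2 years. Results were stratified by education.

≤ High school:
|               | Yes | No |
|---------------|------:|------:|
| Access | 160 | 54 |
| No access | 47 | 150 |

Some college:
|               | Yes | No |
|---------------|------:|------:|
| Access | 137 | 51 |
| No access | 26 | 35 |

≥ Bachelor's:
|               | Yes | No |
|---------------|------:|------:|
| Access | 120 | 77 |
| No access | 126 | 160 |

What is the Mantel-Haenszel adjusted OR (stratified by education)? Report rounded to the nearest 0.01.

OR_MH = Σ(aᵢdᵢ/nᵢ) / Σ(bᵢcᵢ/nᵢ), where nᵢ is the stratum total.
Stratum 1 (≤ High school): n = 411; a·d/n = 160·150/411 = 58.3942; b·c/n = 54·47/411 = 6.1752
Stratum 2 (Some college): n = 249; a·d/n = 137·35/249 = 19.2570; b·c/n = 51·26/249 = 5.3253
Stratum 3 (≥ Bachelor's): n = 483; a·d/n = 120·160/483 = 39.7516; b·c/n = 77·126/483 = 20.0870
OR_MH = (58.3942 + 19.2570 + 39.7516) / (6.1752 + 5.3253 + 20.0870) = 117.4027 / 31.5874 = 3.71675

3.72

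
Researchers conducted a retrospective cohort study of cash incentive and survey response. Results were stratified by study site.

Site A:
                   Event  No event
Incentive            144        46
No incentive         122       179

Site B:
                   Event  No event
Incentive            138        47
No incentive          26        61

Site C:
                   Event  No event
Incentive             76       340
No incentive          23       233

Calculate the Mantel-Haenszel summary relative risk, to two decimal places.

2.04

RR_MH = Σ(aᵢ·n₀ᵢ/nᵢ) / Σ(cᵢ·n₁ᵢ/nᵢ), with n₁ᵢ = aᵢ+bᵢ (exposed), n₀ᵢ = cᵢ+dᵢ (unexposed), nᵢ = n₁ᵢ+n₀ᵢ.
Stratum 1 (Site A): n₁ = 190, n₀ = 301, n = 491; a·n₀/n = 144·301/491 = 88.2770; c·n₁/n = 122·190/491 = 47.2098
Stratum 2 (Site B): n₁ = 185, n₀ = 87, n = 272; a·n₀/n = 138·87/272 = 44.1397; c·n₁/n = 26·185/272 = 17.6838
Stratum 3 (Site C): n₁ = 416, n₀ = 256, n = 672; a·n₀/n = 76·256/672 = 28.9524; c·n₁/n = 23·416/672 = 14.2381
RR_MH = (88.2770 + 44.1397 + 28.9524) / (47.2098 + 17.6838 + 14.2381) = 161.3691 / 79.1317 = 2.03925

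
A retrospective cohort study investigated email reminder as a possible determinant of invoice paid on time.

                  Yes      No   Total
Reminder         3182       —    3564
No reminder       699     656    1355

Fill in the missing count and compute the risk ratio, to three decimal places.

1.731

The missing cell is in the exposed row: 3564 − 3182 = 382.
So a = 3182, b = 382, c = 699, d = 656.
RR = [a/(a+b)] / [c/(c+d)] = (3182/3564) / (699/1355) = 0.89282/0.51587 = 1.73071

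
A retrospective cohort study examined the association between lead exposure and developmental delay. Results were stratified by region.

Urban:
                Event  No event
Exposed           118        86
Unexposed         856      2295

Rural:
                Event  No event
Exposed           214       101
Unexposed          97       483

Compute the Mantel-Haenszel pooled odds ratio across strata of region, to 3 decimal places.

5.966

OR_MH = Σ(aᵢdᵢ/nᵢ) / Σ(bᵢcᵢ/nᵢ), where nᵢ is the stratum total.
Stratum 1 (Urban): n = 3355; a·d/n = 118·2295/3355 = 80.7183; b·c/n = 86·856/3355 = 21.9422
Stratum 2 (Rural): n = 895; a·d/n = 214·483/895 = 115.4883; b·c/n = 101·97/895 = 10.9464
OR_MH = (80.7183 + 115.4883) / (21.9422 + 10.9464) = 196.2066 / 32.8885 = 5.96580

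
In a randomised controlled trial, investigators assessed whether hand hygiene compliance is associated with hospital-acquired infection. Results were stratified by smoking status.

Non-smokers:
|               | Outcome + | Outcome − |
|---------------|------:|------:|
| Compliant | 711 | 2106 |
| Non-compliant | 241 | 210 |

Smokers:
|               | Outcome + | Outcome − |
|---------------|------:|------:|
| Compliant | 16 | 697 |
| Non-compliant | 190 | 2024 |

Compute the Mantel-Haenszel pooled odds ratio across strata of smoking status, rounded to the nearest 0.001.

0.283

OR_MH = Σ(aᵢdᵢ/nᵢ) / Σ(bᵢcᵢ/nᵢ), where nᵢ is the stratum total.
Stratum 1 (Non-smokers): n = 3268; a·d/n = 711·210/3268 = 45.6885; b·c/n = 2106·241/3268 = 155.3078
Stratum 2 (Smokers): n = 2927; a·d/n = 16·2024/2927 = 11.0639; b·c/n = 697·190/2927 = 45.2443
OR_MH = (45.6885 + 11.0639) / (155.3078 + 45.2443) = 56.7524 / 200.5521 = 0.28298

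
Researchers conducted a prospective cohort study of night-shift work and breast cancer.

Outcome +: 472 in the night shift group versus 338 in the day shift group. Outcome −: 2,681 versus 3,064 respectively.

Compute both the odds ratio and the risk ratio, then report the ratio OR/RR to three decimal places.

1.059

From the description: a = 472, b = 2681, c = 338, d = 3064.
OR = (472·3064)/(2681·338) = 1446208/906178 = 1.59594
Risk in exposed = 472/3153 = 0.14970; risk in unexposed = 338/3402 = 0.09935; RR = 1.50673
OR/RR = 1.59594 / 1.50673 = 1.05921
The outcome is not rare, so the OR lies further from 1 than the RR.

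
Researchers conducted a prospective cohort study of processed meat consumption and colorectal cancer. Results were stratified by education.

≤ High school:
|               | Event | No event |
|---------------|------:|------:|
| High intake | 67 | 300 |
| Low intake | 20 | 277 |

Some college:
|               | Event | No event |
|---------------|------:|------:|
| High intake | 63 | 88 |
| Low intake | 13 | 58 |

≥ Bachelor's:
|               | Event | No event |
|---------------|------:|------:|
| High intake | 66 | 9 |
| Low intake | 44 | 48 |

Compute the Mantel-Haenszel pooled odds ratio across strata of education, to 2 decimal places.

OR_MH = Σ(aᵢdᵢ/nᵢ) / Σ(bᵢcᵢ/nᵢ), where nᵢ is the stratum total.
Stratum 1 (≤ High school): n = 664; a·d/n = 67·277/664 = 27.9503; b·c/n = 300·20/664 = 9.0361
Stratum 2 (Some college): n = 222; a·d/n = 63·58/222 = 16.4595; b·c/n = 88·13/222 = 5.1532
Stratum 3 (≥ Bachelor's): n = 167; a·d/n = 66·48/167 = 18.9701; b·c/n = 9·44/167 = 2.3713
OR_MH = (27.9503 + 16.4595 + 18.9701) / (9.0361 + 5.1532 + 2.3713) = 63.3798 / 16.5606 = 3.82716

3.83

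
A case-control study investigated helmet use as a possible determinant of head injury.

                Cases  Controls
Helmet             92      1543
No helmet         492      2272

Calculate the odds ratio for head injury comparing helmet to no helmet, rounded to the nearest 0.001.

Cells: a = 92, b = 1543, c = 492, d = 2272.
OR = (a·d)/(b·c) = (92 × 2272) / (1543 × 492) = 209024 / 759156 = 0.27534
Exposure is associated with lower odds of head injury (OR = 0.28 < 1).

0.275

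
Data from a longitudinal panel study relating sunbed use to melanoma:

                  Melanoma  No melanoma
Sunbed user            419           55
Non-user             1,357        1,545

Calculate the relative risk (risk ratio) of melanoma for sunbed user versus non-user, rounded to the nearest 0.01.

1.89

Cells: a = 419, b = 55, c = 1357, d = 1545.
Risk in exposed = 419/474 = 0.88397; risk in unexposed = 1357/2902 = 0.46761.
RR = 0.88397 / 0.46761 = 1.89040
The risk among the exposed is 1.89 times that among the unexposed.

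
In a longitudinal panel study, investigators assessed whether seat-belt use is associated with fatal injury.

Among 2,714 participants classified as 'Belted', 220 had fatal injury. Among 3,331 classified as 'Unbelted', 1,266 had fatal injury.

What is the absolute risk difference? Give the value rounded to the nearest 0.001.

From the description: a = 220, b = 2494, c = 1266, d = 2065.
Risk in exposed = 220/2714 = 0.081061; risk in unexposed = 1266/3331 = 0.380066.
Risk difference = 0.081061 − 0.380066 = -0.299005

-0.299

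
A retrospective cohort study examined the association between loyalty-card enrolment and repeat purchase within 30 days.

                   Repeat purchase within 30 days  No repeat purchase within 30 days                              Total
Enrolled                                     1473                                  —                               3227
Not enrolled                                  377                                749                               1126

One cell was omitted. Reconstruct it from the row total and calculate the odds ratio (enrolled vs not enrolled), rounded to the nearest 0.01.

1.67

The missing cell is in the exposed row: 3227 − 1473 = 1754.
So a = 1473, b = 1754, c = 377, d = 749.
OR = (a·d)/(b·c) = (1473 × 749) / (1754 × 377) = 1103277 / 661258 = 1.66845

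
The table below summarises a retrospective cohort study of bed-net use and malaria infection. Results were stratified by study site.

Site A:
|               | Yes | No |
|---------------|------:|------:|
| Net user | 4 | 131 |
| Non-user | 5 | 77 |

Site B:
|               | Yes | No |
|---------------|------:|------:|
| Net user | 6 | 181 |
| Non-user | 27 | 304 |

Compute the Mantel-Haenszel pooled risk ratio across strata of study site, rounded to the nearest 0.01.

RR_MH = Σ(aᵢ·n₀ᵢ/nᵢ) / Σ(cᵢ·n₁ᵢ/nᵢ), with n₁ᵢ = aᵢ+bᵢ (exposed), n₀ᵢ = cᵢ+dᵢ (unexposed), nᵢ = n₁ᵢ+n₀ᵢ.
Stratum 1 (Site A): n₁ = 135, n₀ = 82, n = 217; a·n₀/n = 4·82/217 = 1.5115; c·n₁/n = 5·135/217 = 3.1106
Stratum 2 (Site B): n₁ = 187, n₀ = 331, n = 518; a·n₀/n = 6·331/518 = 3.8340; c·n₁/n = 27·187/518 = 9.7471
RR_MH = (1.5115 + 3.8340) / (3.1106 + 9.7471) = 5.3455 / 12.8577 = 0.41574

0.42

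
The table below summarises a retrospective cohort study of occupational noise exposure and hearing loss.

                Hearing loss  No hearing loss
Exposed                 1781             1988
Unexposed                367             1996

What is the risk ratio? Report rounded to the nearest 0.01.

Cells: a = 1781, b = 1988, c = 367, d = 1996.
Risk in exposed = 1781/3769 = 0.47254; risk in unexposed = 367/2363 = 0.15531.
RR = 0.47254 / 0.15531 = 3.04253
The risk among the exposed is 3.04 times that among the unexposed.

3.04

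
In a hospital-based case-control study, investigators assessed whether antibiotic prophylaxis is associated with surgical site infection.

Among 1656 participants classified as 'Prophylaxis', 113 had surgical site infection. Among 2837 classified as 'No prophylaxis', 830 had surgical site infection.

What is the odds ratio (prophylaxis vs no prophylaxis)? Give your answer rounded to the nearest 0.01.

From the description: a = 113, b = 1543, c = 830, d = 2007.
OR = (a·d)/(b·c) = (113 × 2007) / (1543 × 830) = 226791 / 1280690 = 0.17709
Exposure is associated with lower odds of surgical site infection (OR = 0.18 < 1).

0.18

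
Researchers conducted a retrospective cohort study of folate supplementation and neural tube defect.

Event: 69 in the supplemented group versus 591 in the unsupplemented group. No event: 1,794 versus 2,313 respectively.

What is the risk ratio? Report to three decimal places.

0.182

From the description: a = 69, b = 1794, c = 591, d = 2313.
Risk in exposed = 69/1863 = 0.03704; risk in unexposed = 591/2904 = 0.20351.
RR = 0.03704 / 0.20351 = 0.18199
The risk is 82% lower among the exposed than among the unexposed.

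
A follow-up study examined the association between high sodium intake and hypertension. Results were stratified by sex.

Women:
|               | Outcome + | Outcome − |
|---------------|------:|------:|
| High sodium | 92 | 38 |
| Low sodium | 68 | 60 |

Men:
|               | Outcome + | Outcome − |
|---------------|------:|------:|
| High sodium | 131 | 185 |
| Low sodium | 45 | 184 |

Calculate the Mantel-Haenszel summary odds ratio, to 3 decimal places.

2.595

OR_MH = Σ(aᵢdᵢ/nᵢ) / Σ(bᵢcᵢ/nᵢ), where nᵢ is the stratum total.
Stratum 1 (Women): n = 258; a·d/n = 92·60/258 = 21.3953; b·c/n = 38·68/258 = 10.0155
Stratum 2 (Men): n = 545; a·d/n = 131·184/545 = 44.2275; b·c/n = 185·45/545 = 15.2752
OR_MH = (21.3953 + 44.2275) / (10.0155 + 15.2752) = 65.6229 / 25.2907 = 2.59474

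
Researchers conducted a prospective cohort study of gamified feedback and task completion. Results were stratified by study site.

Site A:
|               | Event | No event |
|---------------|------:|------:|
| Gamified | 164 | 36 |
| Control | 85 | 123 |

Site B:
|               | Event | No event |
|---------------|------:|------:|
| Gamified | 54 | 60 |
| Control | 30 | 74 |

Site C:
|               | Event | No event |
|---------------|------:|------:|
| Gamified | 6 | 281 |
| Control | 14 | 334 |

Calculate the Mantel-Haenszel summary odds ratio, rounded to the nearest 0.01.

3.23

OR_MH = Σ(aᵢdᵢ/nᵢ) / Σ(bᵢcᵢ/nᵢ), where nᵢ is the stratum total.
Stratum 1 (Site A): n = 408; a·d/n = 164·123/408 = 49.4412; b·c/n = 36·85/408 = 7.5000
Stratum 2 (Site B): n = 218; a·d/n = 54·74/218 = 18.3303; b·c/n = 60·30/218 = 8.2569
Stratum 3 (Site C): n = 635; a·d/n = 6·334/635 = 3.1559; b·c/n = 281·14/635 = 6.1953
OR_MH = (49.4412 + 18.3303 + 3.1559) / (7.5000 + 8.2569 + 6.1953) = 70.9274 / 21.9522 = 3.23100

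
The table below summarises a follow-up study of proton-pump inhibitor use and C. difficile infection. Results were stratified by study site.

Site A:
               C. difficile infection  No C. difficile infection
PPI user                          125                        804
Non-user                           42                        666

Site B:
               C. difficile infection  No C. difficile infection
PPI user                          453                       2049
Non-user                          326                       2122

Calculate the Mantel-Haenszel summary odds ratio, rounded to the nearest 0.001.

1.575

OR_MH = Σ(aᵢdᵢ/nᵢ) / Σ(bᵢcᵢ/nᵢ), where nᵢ is the stratum total.
Stratum 1 (Site A): n = 1637; a·d/n = 125·666/1637 = 50.8552; b·c/n = 804·42/1637 = 20.6280
Stratum 2 (Site B): n = 4950; a·d/n = 453·2122/4950 = 194.1952; b·c/n = 2049·326/4950 = 134.9442
OR_MH = (50.8552 + 194.1952) / (20.6280 + 134.9442) = 245.0504 / 155.5722 = 1.57516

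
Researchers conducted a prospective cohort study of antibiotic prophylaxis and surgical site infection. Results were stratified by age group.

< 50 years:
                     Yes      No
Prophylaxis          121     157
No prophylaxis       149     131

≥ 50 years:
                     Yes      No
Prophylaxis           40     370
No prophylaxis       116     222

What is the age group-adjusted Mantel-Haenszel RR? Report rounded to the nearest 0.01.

RR_MH = Σ(aᵢ·n₀ᵢ/nᵢ) / Σ(cᵢ·n₁ᵢ/nᵢ), with n₁ᵢ = aᵢ+bᵢ (exposed), n₀ᵢ = cᵢ+dᵢ (unexposed), nᵢ = n₁ᵢ+n₀ᵢ.
Stratum 1 (< 50 years): n₁ = 278, n₀ = 280, n = 558; a·n₀/n = 121·280/558 = 60.7168; c·n₁/n = 149·278/558 = 74.2330
Stratum 2 (≥ 50 years): n₁ = 410, n₀ = 338, n = 748; a·n₀/n = 40·338/748 = 18.0749; c·n₁/n = 116·410/748 = 63.5829
RR_MH = (60.7168 + 18.0749) / (74.2330 + 63.5829) = 78.7917 / 137.8159 = 0.57172

0.57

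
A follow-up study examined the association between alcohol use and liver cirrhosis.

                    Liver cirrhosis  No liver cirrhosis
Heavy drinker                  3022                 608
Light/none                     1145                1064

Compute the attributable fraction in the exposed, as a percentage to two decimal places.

37.74

Cells: a = 3022, b = 608, c = 1145, d = 1064.
Risk in exposed = 3022/3630 = 0.83251; risk in unexposed = 1145/2209 = 0.51833.
RR = 0.83251/0.51833 = 1.60612
AR% = (RR − 1)/RR × 100 = (1.60612 − 1)/1.60612 × 100 = 37.7382%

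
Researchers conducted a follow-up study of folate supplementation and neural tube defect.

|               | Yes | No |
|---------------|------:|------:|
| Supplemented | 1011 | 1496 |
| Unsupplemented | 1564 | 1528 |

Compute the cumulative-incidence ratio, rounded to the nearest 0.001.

Cells: a = 1011, b = 1496, c = 1564, d = 1528.
Risk in exposed = 1011/2507 = 0.40327; risk in unexposed = 1564/3092 = 0.50582.
RR = 0.40327 / 0.50582 = 0.79726
The risk is 20% lower among the exposed than among the unexposed.

0.797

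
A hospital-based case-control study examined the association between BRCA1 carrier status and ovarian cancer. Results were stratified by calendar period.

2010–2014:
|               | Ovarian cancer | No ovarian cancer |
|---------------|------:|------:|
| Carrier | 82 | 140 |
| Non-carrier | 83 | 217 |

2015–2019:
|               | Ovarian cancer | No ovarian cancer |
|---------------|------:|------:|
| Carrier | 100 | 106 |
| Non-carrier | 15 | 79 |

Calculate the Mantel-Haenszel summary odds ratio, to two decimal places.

OR_MH = Σ(aᵢdᵢ/nᵢ) / Σ(bᵢcᵢ/nᵢ), where nᵢ is the stratum total.
Stratum 1 (2010–2014): n = 522; a·d/n = 82·217/522 = 34.0881; b·c/n = 140·83/522 = 22.2605
Stratum 2 (2015–2019): n = 300; a·d/n = 100·79/300 = 26.3333; b·c/n = 106·15/300 = 5.3000
OR_MH = (34.0881 + 26.3333) / (22.2605 + 5.3000) = 60.4215 / 27.5605 = 2.19232

2.19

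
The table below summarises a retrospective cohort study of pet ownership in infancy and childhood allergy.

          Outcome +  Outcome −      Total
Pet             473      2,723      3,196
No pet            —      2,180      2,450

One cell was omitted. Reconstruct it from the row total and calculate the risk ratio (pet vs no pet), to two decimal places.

1.34

The missing cell is in the unexposed row: 2450 − 2180 = 270.
So a = 473, b = 2723, c = 270, d = 2180.
RR = [a/(a+b)] / [c/(c+d)] = (473/3196) / (270/2450) = 0.14800/0.11020 = 1.34294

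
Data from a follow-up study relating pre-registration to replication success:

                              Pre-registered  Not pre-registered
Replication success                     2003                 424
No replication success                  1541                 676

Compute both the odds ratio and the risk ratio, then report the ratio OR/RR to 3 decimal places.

1.413

Reading the table with exposure as columns: a = 2003 (Pre-registered, case), b = 1541 (Pre-registered, non-case), c = 424 (Not pre-registered, case), d = 676.
OR = (2003·676)/(1541·424) = 1354028/653384 = 2.07233
Risk in exposed = 2003/3544 = 0.56518; risk in unexposed = 424/1100 = 0.38545; RR = 1.46627
OR/RR = 2.07233 / 1.46627 = 1.41333
The outcome is not rare, so the OR lies further from 1 than the RR.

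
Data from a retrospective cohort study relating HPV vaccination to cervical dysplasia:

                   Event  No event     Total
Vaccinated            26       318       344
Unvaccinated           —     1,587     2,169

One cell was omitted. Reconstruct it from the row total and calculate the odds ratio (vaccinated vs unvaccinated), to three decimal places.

The missing cell is in the unexposed row: 2169 − 1587 = 582.
So a = 26, b = 318, c = 582, d = 1587.
OR = (a·d)/(b·c) = (26 × 1587) / (318 × 582) = 41262 / 185076 = 0.22295

0.223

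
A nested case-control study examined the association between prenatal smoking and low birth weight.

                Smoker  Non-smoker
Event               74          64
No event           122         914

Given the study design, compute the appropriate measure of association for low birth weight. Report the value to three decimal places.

8.662

Reading the table with exposure as columns: a = 74 (Smoker, case), b = 122 (Smoker, non-case), c = 64 (Non-smoker, case), d = 914.
This is a nested case-control study: participants were sampled on outcome status, so risks in the source population cannot be estimated directly — relative risk is not valid here. The odds ratio is the appropriate measure.
OR = (a·d)/(b·c) = (74 × 914) / (122 × 64) = 67636 / 7808 = 8.66240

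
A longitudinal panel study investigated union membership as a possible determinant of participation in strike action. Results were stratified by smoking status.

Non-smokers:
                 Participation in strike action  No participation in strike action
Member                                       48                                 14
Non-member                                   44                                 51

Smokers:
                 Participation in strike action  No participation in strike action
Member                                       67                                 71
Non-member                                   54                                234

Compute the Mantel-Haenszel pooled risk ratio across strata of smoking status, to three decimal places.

2.132

RR_MH = Σ(aᵢ·n₀ᵢ/nᵢ) / Σ(cᵢ·n₁ᵢ/nᵢ), with n₁ᵢ = aᵢ+bᵢ (exposed), n₀ᵢ = cᵢ+dᵢ (unexposed), nᵢ = n₁ᵢ+n₀ᵢ.
Stratum 1 (Non-smokers): n₁ = 62, n₀ = 95, n = 157; a·n₀/n = 48·95/157 = 29.0446; c·n₁/n = 44·62/157 = 17.3758
Stratum 2 (Smokers): n₁ = 138, n₀ = 288, n = 426; a·n₀/n = 67·288/426 = 45.2958; c·n₁/n = 54·138/426 = 17.4930
RR_MH = (29.0446 + 45.2958) / (17.3758 + 17.4930) = 74.3404 / 34.8688 = 2.13201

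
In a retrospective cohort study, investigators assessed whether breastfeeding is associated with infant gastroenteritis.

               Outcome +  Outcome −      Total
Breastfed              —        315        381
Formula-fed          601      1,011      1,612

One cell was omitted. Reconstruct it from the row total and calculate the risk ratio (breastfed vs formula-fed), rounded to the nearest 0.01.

0.46

The missing cell is in the exposed row: 381 − 315 = 66.
So a = 66, b = 315, c = 601, d = 1011.
RR = [a/(a+b)] / [c/(c+d)] = (66/381) / (601/1612) = 0.17323/0.37283 = 0.46463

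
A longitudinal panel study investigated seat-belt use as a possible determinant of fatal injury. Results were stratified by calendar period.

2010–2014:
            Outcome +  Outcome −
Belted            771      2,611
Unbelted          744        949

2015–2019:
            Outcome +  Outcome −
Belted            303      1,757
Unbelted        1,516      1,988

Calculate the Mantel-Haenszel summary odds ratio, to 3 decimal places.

OR_MH = Σ(aᵢdᵢ/nᵢ) / Σ(bᵢcᵢ/nᵢ), where nᵢ is the stratum total.
Stratum 1 (2010–2014): n = 5075; a·d/n = 771·949/5075 = 144.1732; b·c/n = 2611·744/5075 = 382.7752
Stratum 2 (2015–2019): n = 5564; a·d/n = 303·1988/5564 = 108.2610; b·c/n = 1757·1516/5564 = 478.7225
OR_MH = (144.1732 + 108.2610) / (382.7752 + 478.7225) = 252.4342 / 861.4977 = 0.29302

0.293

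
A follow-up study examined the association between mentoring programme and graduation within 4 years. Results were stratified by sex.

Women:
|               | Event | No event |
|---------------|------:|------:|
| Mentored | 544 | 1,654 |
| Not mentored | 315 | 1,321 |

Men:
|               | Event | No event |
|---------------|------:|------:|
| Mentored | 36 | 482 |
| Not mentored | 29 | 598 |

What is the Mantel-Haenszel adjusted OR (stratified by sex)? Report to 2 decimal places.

OR_MH = Σ(aᵢdᵢ/nᵢ) / Σ(bᵢcᵢ/nᵢ), where nᵢ is the stratum total.
Stratum 1 (Women): n = 3834; a·d/n = 544·1321/3834 = 187.4345; b·c/n = 1654·315/3834 = 135.8920
Stratum 2 (Men): n = 1145; a·d/n = 36·598/1145 = 18.8017; b·c/n = 482·29/1145 = 12.2079
OR_MH = (187.4345 + 18.8017) / (135.8920 + 12.2079) = 206.2363 / 148.0999 = 1.39255

1.39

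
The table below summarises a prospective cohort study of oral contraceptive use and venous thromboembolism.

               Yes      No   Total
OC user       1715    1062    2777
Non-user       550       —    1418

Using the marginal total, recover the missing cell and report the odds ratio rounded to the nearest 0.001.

2.549

The missing cell is in the unexposed row: 1418 − 550 = 868.
So a = 1715, b = 1062, c = 550, d = 868.
OR = (a·d)/(b·c) = (1715 × 868) / (1062 × 550) = 1488620 / 584100 = 2.54857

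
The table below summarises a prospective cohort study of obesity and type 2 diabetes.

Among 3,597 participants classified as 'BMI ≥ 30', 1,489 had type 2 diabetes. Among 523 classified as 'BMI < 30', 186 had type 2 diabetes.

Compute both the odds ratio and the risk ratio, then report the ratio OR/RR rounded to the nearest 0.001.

1.100

From the description: a = 1489, b = 2108, c = 186, d = 337.
OR = (1489·337)/(2108·186) = 501793/392088 = 1.27980
Risk in exposed = 1489/3597 = 0.41396; risk in unexposed = 186/523 = 0.35564; RR = 1.16397
OR/RR = 1.27980 / 1.16397 = 1.09951
The outcome is not rare, so the OR lies further from 1 than the RR.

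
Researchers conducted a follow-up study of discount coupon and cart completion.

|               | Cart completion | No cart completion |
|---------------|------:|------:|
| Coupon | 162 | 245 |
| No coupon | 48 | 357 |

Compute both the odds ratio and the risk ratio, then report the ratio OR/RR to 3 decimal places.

Cells: a = 162, b = 245, c = 48, d = 357.
OR = (162·357)/(245·48) = 57834/11760 = 4.91786
Risk in exposed = 162/407 = 0.39803; risk in unexposed = 48/405 = 0.11852; RR = 3.35842
OR/RR = 4.91786 / 3.35842 = 1.46434
The outcome is not rare, so the OR lies further from 1 than the RR.

1.464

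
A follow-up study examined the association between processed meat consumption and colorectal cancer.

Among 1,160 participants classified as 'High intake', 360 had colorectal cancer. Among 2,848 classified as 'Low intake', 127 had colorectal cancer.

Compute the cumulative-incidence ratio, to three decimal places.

6.960

From the description: a = 360, b = 800, c = 127, d = 2721.
Risk in exposed = 360/1160 = 0.31034; risk in unexposed = 127/2848 = 0.04459.
RR = 0.31034 / 0.04459 = 6.95954
The risk among the exposed is 6.96 times that among the unexposed.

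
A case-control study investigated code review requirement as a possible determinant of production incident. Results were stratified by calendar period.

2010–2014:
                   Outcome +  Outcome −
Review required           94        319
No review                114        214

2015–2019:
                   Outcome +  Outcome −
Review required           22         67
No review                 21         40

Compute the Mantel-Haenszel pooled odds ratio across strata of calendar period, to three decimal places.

OR_MH = Σ(aᵢdᵢ/nᵢ) / Σ(bᵢcᵢ/nᵢ), where nᵢ is the stratum total.
Stratum 1 (2010–2014): n = 741; a·d/n = 94·214/741 = 27.1471; b·c/n = 319·114/741 = 49.0769
Stratum 2 (2015–2019): n = 150; a·d/n = 22·40/150 = 5.8667; b·c/n = 67·21/150 = 9.3800
OR_MH = (27.1471 + 5.8667) / (49.0769 + 9.3800) = 33.0138 / 58.4569 = 0.56475

0.565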